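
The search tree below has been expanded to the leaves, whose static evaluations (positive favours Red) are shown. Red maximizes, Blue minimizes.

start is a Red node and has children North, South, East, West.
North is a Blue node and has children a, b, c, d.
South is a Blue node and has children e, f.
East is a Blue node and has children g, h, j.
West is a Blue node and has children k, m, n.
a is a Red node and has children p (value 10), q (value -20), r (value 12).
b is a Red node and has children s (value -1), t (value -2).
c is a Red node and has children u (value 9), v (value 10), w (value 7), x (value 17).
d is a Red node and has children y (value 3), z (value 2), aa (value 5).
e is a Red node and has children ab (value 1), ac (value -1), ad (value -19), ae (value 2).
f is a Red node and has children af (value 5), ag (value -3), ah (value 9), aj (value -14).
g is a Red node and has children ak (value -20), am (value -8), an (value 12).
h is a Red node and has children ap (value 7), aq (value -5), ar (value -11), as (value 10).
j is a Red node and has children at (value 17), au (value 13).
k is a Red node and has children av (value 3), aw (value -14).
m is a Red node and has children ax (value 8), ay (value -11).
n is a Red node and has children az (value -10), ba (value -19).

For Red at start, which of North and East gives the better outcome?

East

a (Red): max(10, -20, 12) = 12
b (Red): max(-1, -2) = -1
c (Red): max(9, 10, 7, 17) = 17
d (Red): max(3, 2, 5) = 5
North (Blue): min(12, -1, 17, 5) = -1
g (Red): max(-20, -8, 12) = 12
h (Red): max(7, -5, -11, 10) = 10
j (Red): max(17, 13) = 17
East (Blue): min(12, 10, 17) = 10
Red prefers the higher value; North=-1, East=10. East is better since 10 > -1.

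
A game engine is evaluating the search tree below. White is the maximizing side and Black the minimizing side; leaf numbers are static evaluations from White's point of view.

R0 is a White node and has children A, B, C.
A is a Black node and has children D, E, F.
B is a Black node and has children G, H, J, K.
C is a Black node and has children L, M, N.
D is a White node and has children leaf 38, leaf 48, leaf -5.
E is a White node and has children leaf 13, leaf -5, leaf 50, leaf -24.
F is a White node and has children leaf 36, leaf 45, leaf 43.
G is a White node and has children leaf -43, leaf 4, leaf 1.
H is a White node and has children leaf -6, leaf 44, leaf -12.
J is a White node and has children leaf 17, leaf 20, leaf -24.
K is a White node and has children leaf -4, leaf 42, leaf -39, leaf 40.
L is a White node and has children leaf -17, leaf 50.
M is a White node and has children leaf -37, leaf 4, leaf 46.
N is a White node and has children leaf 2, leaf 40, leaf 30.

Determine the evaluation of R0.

D (White): max(38, 48, -5) = 48
E (White): max(13, -5, 50, -24) = 50
F (White): max(36, 45, 43) = 45
A (Black): min(48, 50, 45) = 45
G (White): max(-43, 4, 1) = 4
H (White): max(-6, 44, -12) = 44
J (White): max(17, 20, -24) = 20
K (White): max(-4, 42, -39, 40) = 42
B (Black): min(4, 44, 20, 42) = 4
L (White): max(-17, 50) = 50
M (White): max(-37, 4, 46) = 46
N (White): max(2, 40, 30) = 40
C (Black): min(50, 46, 40) = 40
R0 (White): max(45, 4, 40) = 45

45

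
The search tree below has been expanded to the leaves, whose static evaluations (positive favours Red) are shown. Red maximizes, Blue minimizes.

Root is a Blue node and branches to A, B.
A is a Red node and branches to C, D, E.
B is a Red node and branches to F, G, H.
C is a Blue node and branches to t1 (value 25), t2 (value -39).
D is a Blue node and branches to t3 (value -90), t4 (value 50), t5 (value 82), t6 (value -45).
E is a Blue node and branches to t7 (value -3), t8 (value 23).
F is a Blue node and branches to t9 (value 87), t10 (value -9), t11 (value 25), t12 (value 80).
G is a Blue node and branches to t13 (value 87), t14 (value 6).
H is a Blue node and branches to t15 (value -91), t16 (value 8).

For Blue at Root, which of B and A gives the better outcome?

A

F (Blue): min(87, -9, 25, 80) = -9
G (Blue): min(87, 6) = 6
H (Blue): min(-91, 8) = -91
B (Red): max(-9, 6, -91) = 6
C (Blue): min(25, -39) = -39
D (Blue): min(-90, 50, 82, -45) = -90
E (Blue): min(-3, 23) = -3
A (Red): max(-39, -90, -3) = -3
Blue prefers the lower value; B=6, A=-3. A is better since -3 < 6.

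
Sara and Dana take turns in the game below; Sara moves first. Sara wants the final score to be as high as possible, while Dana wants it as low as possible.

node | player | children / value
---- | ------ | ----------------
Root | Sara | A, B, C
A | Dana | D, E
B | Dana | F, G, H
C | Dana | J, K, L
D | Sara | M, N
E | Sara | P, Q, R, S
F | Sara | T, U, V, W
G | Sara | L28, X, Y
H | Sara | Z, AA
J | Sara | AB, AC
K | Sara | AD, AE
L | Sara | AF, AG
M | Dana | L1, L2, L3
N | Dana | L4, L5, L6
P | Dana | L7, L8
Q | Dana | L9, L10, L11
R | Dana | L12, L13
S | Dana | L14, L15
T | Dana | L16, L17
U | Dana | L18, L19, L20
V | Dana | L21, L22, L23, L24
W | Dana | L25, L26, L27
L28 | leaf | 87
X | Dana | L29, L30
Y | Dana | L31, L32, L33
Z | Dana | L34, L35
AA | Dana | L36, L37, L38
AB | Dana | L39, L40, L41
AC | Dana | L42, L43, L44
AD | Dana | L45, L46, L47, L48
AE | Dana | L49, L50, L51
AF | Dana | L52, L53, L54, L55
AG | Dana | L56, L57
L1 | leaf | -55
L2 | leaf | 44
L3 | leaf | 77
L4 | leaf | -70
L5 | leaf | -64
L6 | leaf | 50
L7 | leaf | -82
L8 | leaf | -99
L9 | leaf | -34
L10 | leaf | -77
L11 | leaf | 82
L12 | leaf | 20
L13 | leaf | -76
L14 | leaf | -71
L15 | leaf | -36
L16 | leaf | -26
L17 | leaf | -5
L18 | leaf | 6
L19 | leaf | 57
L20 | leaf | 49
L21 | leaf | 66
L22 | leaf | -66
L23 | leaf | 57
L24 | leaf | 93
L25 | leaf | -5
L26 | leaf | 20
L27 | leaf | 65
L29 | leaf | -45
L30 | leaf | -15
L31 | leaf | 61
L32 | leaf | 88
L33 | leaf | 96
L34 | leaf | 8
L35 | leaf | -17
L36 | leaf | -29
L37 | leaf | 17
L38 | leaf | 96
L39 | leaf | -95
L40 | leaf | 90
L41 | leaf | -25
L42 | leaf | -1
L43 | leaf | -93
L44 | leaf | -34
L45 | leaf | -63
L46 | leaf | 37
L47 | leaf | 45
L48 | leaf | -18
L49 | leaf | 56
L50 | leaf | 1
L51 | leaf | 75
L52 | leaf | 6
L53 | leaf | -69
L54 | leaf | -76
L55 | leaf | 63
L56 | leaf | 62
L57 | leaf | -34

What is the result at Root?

-17

M (Dana): min(-55, 44, 77) = -55
N (Dana): min(-70, -64, 50) = -70
D (Sara): max(-55, -70) = -55
P (Dana): min(-82, -99) = -99
Q (Dana): min(-34, -77, 82) = -77
R (Dana): min(20, -76) = -76
S (Dana): min(-71, -36) = -71
E (Sara): max(-99, -77, -76, -71) = -71
A (Dana): min(-55, -71) = -71
T (Dana): min(-26, -5) = -26
U (Dana): min(6, 57, 49) = 6
V (Dana): min(66, -66, 57, 93) = -66
W (Dana): min(-5, 20, 65) = -5
F (Sara): max(-26, 6, -66, -5) = 6
X (Dana): min(-45, -15) = -45
Y (Dana): min(61, 88, 96) = 61
G (Sara): max(87, -45, 61) = 87
Z (Dana): min(8, -17) = -17
AA (Dana): min(-29, 17, 96) = -29
H (Sara): max(-17, -29) = -17
B (Dana): min(6, 87, -17) = -17
AB (Dana): min(-95, 90, -25) = -95
AC (Dana): min(-1, -93, -34) = -93
J (Sara): max(-95, -93) = -93
AD (Dana): min(-63, 37, 45, -18) = -63
AE (Dana): min(56, 1, 75) = 1
K (Sara): max(-63, 1) = 1
AF (Dana): min(6, -69, -76, 63) = -76
AG (Dana): min(62, -34) = -34
L (Sara): max(-76, -34) = -34
C (Dana): min(-93, 1, -34) = -93
Root (Sara): max(-71, -17, -93) = -17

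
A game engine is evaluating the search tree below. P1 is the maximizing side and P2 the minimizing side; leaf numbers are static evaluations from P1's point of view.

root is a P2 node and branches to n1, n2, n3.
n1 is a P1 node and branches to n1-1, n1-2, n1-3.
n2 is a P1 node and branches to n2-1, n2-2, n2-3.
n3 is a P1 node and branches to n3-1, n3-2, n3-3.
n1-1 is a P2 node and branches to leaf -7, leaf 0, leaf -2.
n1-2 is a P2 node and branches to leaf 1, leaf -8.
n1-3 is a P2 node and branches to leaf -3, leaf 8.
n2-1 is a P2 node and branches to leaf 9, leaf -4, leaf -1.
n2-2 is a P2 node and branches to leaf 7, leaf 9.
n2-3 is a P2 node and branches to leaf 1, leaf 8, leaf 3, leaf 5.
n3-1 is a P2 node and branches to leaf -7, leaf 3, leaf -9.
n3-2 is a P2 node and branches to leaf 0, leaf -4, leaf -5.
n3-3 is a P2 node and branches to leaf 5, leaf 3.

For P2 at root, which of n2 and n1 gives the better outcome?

n2-1 (P2): min(9, -4, -1) = -4
n2-2 (P2): min(7, 9) = 7
n2-3 (P2): min(1, 8, 3, 5) = 1
n2 (P1): max(-4, 7, 1) = 7
n1-1 (P2): min(-7, 0, -2) = -7
n1-2 (P2): min(1, -8) = -8
n1-3 (P2): min(-3, 8) = -3
n1 (P1): max(-7, -8, -3) = -3
P2 prefers the lower value; n2=7, n1=-3. n1 is better since -3 < 7.

n1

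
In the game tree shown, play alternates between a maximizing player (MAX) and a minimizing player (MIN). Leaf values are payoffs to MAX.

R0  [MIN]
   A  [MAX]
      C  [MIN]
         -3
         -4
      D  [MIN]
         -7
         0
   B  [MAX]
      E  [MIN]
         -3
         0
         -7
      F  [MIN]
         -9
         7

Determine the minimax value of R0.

C (MIN): min(-3, -4) = -4
D (MIN): min(-7, 0) = -7
A (MAX): max(-4, -7) = -4
E (MIN): min(-3, 0, -7) = -7
F (MIN): min(-9, 7) = -9
B (MAX): max(-7, -9) = -7
R0 (MIN): min(-4, -7) = -7

-7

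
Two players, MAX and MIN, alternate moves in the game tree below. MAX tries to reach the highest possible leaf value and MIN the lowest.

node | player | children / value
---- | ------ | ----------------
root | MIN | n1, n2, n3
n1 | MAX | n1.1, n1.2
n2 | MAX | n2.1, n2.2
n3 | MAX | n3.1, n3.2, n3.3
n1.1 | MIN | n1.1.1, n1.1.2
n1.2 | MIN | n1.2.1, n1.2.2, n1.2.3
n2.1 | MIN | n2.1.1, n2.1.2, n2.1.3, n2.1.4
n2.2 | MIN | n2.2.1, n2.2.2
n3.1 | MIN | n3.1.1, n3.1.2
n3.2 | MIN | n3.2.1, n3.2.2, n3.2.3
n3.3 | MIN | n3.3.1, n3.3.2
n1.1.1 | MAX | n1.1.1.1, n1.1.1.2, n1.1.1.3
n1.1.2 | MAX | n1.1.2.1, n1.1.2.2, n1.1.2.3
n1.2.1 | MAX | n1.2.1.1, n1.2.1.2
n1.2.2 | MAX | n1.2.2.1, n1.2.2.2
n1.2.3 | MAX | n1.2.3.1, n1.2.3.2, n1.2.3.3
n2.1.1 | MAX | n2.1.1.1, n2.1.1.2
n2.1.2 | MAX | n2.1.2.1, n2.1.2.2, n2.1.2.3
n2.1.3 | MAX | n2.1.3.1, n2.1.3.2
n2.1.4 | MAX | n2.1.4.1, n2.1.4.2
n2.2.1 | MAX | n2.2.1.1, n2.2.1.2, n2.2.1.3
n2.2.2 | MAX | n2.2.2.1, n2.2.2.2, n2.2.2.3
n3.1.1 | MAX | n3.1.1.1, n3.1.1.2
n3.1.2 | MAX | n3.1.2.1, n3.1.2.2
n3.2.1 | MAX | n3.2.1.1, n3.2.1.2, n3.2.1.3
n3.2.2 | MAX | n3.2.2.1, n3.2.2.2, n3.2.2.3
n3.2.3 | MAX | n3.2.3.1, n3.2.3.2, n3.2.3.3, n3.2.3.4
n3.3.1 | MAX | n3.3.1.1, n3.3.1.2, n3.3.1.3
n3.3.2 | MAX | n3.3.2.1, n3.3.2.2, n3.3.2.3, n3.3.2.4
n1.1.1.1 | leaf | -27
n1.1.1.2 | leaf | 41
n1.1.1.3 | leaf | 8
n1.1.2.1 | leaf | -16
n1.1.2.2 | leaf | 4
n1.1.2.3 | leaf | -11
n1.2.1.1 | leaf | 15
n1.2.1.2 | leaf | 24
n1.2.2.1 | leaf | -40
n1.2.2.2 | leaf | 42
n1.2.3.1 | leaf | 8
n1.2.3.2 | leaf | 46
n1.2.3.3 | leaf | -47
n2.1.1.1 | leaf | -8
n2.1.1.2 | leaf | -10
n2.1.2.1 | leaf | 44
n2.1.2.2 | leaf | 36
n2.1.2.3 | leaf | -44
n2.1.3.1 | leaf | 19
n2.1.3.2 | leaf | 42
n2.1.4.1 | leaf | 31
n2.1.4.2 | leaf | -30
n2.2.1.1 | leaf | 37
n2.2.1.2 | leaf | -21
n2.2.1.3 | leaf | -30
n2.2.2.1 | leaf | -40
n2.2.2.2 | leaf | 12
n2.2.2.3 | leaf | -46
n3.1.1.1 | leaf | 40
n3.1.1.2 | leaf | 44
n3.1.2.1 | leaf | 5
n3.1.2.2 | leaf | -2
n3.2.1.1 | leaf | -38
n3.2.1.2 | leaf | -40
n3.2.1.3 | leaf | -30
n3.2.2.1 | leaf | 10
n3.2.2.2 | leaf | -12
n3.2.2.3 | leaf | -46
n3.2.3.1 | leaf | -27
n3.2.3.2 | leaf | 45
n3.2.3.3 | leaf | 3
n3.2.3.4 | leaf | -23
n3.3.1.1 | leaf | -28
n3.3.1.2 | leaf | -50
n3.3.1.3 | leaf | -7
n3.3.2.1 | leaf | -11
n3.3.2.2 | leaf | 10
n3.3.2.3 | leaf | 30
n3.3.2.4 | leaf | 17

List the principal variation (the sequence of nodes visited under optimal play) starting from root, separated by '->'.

n1.1.1 (MAX): max(-27, 41, 8) = 41
n1.1.2 (MAX): max(-16, 4, -11) = 4
n1.1 (MIN): min(41, 4) = 4
n1.2.1 (MAX): max(15, 24) = 24
n1.2.2 (MAX): max(-40, 42) = 42
n1.2.3 (MAX): max(8, 46, -47) = 46
n1.2 (MIN): min(24, 42, 46) = 24
n1 (MAX): max(4, 24) = 24
n2.1.1 (MAX): max(-8, -10) = -8
n2.1.2 (MAX): max(44, 36, -44) = 44
n2.1.3 (MAX): max(19, 42) = 42
n2.1.4 (MAX): max(31, -30) = 31
n2.1 (MIN): min(-8, 44, 42, 31) = -8
n2.2.1 (MAX): max(37, -21, -30) = 37
n2.2.2 (MAX): max(-40, 12, -46) = 12
n2.2 (MIN): min(37, 12) = 12
n2 (MAX): max(-8, 12) = 12
n3.1.1 (MAX): max(40, 44) = 44
n3.1.2 (MAX): max(5, -2) = 5
n3.1 (MIN): min(44, 5) = 5
n3.2.1 (MAX): max(-38, -40, -30) = -30
n3.2.2 (MAX): max(10, -12, -46) = 10
n3.2.3 (MAX): max(-27, 45, 3, -23) = 45
n3.2 (MIN): min(-30, 10, 45) = -30
n3.3.1 (MAX): max(-28, -50, -7) = -7
n3.3.2 (MAX): max(-11, 10, 30, 17) = 30
n3.3 (MIN): min(-7, 30) = -7
n3 (MAX): max(5, -30, -7) = 5
root (MIN): min(24, 12, 5) = 5
At root, MIN picks n3 (lowest: 5).
At n3, MAX picks n3.1 (highest: 5).
At n3.1, MIN picks n3.1.2 (lowest: 5).
At n3.1.2, MAX picks n3.1.2.1 (highest: 5).
Terminal value 5.

root -> n3 -> n3.1 -> n3.1.2 -> n3.1.2.1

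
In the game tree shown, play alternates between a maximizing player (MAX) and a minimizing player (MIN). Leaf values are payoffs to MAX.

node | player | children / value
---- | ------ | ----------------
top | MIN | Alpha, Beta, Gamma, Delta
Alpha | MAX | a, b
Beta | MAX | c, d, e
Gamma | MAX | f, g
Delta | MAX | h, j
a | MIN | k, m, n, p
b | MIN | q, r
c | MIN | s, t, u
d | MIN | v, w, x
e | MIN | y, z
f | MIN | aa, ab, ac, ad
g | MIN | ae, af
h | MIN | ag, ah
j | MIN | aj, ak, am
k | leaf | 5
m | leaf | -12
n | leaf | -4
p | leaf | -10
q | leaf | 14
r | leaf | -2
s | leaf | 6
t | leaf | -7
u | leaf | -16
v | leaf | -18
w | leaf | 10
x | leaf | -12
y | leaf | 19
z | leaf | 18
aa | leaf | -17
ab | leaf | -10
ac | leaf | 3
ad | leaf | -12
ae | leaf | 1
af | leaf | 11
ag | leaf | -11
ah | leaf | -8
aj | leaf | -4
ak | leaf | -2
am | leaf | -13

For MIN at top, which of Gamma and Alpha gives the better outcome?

Alpha

f (MIN): min(-17, -10, 3, -12) = -17
g (MIN): min(1, 11) = 1
Gamma (MAX): max(-17, 1) = 1
a (MIN): min(5, -12, -4, -10) = -12
b (MIN): min(14, -2) = -2
Alpha (MAX): max(-12, -2) = -2
MIN prefers the lower value; Gamma=1, Alpha=-2. Alpha is better since -2 < 1.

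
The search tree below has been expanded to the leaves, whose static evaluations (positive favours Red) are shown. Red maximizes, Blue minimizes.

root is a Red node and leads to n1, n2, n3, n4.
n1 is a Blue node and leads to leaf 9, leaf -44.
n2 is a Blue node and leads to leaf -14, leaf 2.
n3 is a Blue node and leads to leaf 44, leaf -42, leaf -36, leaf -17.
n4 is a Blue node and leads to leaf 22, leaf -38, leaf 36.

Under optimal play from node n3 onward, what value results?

-42

n3 (Blue): min(44, -42, -36, -17) = -42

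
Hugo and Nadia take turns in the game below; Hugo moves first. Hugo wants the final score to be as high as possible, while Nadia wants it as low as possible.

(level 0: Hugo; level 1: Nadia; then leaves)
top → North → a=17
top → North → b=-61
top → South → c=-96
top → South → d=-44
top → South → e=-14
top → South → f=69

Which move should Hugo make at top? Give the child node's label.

North (Nadia): min(17, -61) = -61
South (Nadia): min(-96, -44, -14, 69) = -96
top (Hugo): max(-61, -96) = -61
Hugo at top wants the highest of {North=-61, South=-96}, so chooses North.

North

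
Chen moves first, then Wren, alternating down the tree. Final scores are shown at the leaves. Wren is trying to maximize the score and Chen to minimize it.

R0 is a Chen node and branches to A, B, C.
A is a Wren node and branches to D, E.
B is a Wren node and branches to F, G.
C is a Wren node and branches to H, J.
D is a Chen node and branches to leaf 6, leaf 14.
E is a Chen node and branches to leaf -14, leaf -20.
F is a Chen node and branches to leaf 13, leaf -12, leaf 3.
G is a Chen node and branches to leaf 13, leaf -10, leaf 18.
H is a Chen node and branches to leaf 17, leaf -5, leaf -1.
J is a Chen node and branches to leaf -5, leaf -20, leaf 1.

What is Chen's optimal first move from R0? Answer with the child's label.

B

D (Chen): min(6, 14) = 6
E (Chen): min(-14, -20) = -20
A (Wren): max(6, -20) = 6
F (Chen): min(13, -12, 3) = -12
G (Chen): min(13, -10, 18) = -10
B (Wren): max(-12, -10) = -10
H (Chen): min(17, -5, -1) = -5
J (Chen): min(-5, -20, 1) = -20
C (Wren): max(-5, -20) = -5
R0 (Chen): min(6, -10, -5) = -10
Chen at R0 wants the lowest of {A=6, B=-10, C=-5}, so chooses B.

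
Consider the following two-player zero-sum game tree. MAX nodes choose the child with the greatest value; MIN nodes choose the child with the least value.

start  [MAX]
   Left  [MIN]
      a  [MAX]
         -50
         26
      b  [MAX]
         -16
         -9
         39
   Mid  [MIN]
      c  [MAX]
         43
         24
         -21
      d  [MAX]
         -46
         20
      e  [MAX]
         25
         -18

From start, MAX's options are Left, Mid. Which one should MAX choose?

Left

a (MAX): max(-50, 26) = 26
b (MAX): max(-16, -9, 39) = 39
Left (MIN): min(26, 39) = 26
c (MAX): max(43, 24, -21) = 43
d (MAX): max(-46, 20) = 20
e (MAX): max(25, -18) = 25
Mid (MIN): min(43, 20, 25) = 20
start (MAX): max(26, 20) = 26
MAX at start wants the highest of {Left=26, Mid=20}, so chooses Left.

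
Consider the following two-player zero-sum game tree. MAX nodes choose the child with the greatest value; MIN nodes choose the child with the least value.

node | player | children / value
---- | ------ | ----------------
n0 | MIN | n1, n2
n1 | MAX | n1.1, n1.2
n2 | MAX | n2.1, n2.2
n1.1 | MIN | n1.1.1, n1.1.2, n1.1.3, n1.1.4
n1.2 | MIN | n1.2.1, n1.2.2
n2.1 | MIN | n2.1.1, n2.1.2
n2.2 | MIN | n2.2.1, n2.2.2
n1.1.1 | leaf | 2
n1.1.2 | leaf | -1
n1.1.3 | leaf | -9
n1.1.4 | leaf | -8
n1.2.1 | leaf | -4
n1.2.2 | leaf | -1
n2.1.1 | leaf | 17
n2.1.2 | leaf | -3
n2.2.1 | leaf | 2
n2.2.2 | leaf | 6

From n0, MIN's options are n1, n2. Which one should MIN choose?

n1

n1.1 (MIN): min(2, -1, -9, -8) = -9
n1.2 (MIN): min(-4, -1) = -4
n1 (MAX): max(-9, -4) = -4
n2.1 (MIN): min(17, -3) = -3
n2.2 (MIN): min(2, 6) = 2
n2 (MAX): max(-3, 2) = 2
n0 (MIN): min(-4, 2) = -4
MIN at n0 wants the lowest of {n1=-4, n2=2}, so chooses n1.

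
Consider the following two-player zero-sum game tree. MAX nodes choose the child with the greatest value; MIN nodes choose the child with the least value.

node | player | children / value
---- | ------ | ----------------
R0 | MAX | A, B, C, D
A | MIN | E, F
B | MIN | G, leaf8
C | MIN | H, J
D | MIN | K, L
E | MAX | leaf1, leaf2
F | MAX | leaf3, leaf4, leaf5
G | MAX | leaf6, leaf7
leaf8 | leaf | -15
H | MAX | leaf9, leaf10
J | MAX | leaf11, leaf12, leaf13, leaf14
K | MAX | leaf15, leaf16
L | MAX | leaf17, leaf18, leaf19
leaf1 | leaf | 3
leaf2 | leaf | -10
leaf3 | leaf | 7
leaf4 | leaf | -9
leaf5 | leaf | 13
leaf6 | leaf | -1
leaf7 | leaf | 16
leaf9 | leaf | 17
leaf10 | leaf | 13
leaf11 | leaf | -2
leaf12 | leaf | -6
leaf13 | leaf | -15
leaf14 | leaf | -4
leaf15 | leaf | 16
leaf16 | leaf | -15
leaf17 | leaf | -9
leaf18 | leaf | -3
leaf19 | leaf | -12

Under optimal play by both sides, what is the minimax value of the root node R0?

E (MAX): max(3, -10) = 3
F (MAX): max(7, -9, 13) = 13
A (MIN): min(3, 13) = 3
G (MAX): max(-1, 16) = 16
B (MIN): min(16, -15) = -15
H (MAX): max(17, 13) = 17
J (MAX): max(-2, -6, -15, -4) = -2
C (MIN): min(17, -2) = -2
K (MAX): max(16, -15) = 16
L (MAX): max(-9, -3, -12) = -3
D (MIN): min(16, -3) = -3
R0 (MAX): max(3, -15, -2, -3) = 3

3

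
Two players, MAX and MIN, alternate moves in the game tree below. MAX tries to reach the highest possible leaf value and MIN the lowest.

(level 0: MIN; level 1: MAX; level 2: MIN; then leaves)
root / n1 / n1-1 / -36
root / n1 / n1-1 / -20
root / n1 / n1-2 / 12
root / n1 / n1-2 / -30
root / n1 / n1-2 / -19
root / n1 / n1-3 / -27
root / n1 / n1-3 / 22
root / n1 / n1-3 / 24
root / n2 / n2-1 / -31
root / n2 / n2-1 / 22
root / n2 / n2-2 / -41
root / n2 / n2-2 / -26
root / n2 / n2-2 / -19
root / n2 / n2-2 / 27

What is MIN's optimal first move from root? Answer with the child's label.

n2

n1-1 (MIN): min(-36, -20) = -36
n1-2 (MIN): min(12, -30, -19) = -30
n1-3 (MIN): min(-27, 22, 24) = -27
n1 (MAX): max(-36, -30, -27) = -27
n2-1 (MIN): min(-31, 22) = -31
n2-2 (MIN): min(-41, -26, -19, 27) = -41
n2 (MAX): max(-31, -41) = -31
root (MIN): min(-27, -31) = -31
MIN at root wants the lowest of {n1=-27, n2=-31}, so chooses n2.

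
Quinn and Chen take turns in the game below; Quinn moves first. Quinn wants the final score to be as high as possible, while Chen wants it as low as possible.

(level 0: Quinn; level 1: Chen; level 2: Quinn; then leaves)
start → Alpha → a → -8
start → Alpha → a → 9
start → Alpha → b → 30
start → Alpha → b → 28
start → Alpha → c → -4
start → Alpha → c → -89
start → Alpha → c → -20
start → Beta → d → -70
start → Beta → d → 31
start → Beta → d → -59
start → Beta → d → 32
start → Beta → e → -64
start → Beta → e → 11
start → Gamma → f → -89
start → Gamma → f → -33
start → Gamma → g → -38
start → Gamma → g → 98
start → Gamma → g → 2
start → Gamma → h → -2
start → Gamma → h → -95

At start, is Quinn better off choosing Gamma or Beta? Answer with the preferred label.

Beta

f (Quinn): max(-89, -33) = -33
g (Quinn): max(-38, 98, 2) = 98
h (Quinn): max(-2, -95) = -2
Gamma (Chen): min(-33, 98, -2) = -33
d (Quinn): max(-70, 31, -59, 32) = 32
e (Quinn): max(-64, 11) = 11
Beta (Chen): min(32, 11) = 11
Quinn prefers the higher value; Gamma=-33, Beta=11. Beta is better since 11 > -33.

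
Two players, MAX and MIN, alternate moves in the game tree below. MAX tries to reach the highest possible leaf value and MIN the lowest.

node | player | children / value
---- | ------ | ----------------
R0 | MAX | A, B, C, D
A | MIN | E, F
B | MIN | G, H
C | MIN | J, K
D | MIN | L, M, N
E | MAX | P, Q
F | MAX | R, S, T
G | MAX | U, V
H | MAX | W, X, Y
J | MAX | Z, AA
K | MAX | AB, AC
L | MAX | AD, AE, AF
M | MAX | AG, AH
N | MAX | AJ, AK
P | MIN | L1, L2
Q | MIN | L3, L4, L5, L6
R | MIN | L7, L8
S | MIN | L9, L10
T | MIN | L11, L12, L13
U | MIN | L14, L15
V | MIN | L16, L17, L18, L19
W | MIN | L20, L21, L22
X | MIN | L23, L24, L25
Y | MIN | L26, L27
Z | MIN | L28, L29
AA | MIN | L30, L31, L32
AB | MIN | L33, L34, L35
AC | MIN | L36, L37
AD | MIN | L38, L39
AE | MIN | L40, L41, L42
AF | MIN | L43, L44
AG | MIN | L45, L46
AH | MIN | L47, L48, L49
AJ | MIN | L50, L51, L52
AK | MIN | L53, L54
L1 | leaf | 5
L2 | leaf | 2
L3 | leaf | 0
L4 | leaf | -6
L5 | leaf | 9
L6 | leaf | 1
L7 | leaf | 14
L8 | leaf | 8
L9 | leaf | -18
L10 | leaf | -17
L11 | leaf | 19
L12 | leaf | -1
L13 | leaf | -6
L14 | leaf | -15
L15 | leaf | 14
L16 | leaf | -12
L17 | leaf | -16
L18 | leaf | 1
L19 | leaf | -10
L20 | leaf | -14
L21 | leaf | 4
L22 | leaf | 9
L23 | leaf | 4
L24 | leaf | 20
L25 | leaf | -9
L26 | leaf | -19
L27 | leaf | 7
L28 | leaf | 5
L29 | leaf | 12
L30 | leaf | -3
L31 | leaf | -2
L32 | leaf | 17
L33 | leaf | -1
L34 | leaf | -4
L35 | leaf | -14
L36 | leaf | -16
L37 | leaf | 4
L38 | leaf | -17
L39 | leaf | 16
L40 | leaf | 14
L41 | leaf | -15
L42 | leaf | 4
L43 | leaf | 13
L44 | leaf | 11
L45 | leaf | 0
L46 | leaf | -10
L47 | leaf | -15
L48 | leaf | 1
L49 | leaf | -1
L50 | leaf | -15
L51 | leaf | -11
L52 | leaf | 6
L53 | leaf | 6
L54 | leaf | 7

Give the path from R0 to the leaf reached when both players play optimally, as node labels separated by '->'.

R0 -> A -> E -> P -> L2

P (MIN): min(5, 2) = 2
Q (MIN): min(0, -6, 9, 1) = -6
E (MAX): max(2, -6) = 2
R (MIN): min(14, 8) = 8
S (MIN): min(-18, -17) = -18
T (MIN): min(19, -1, -6) = -6
F (MAX): max(8, -18, -6) = 8
A (MIN): min(2, 8) = 2
U (MIN): min(-15, 14) = -15
V (MIN): min(-12, -16, 1, -10) = -16
G (MAX): max(-15, -16) = -15
W (MIN): min(-14, 4, 9) = -14
X (MIN): min(4, 20, -9) = -9
Y (MIN): min(-19, 7) = -19
H (MAX): max(-14, -9, -19) = -9
B (MIN): min(-15, -9) = -15
Z (MIN): min(5, 12) = 5
AA (MIN): min(-3, -2, 17) = -3
J (MAX): max(5, -3) = 5
AB (MIN): min(-1, -4, -14) = -14
AC (MIN): min(-16, 4) = -16
K (MAX): max(-14, -16) = -14
C (MIN): min(5, -14) = -14
AD (MIN): min(-17, 16) = -17
AE (MIN): min(14, -15, 4) = -15
AF (MIN): min(13, 11) = 11
L (MAX): max(-17, -15, 11) = 11
AG (MIN): min(0, -10) = -10
AH (MIN): min(-15, 1, -1) = -15
M (MAX): max(-10, -15) = -10
AJ (MIN): min(-15, -11, 6) = -15
AK (MIN): min(6, 7) = 6
N (MAX): max(-15, 6) = 6
D (MIN): min(11, -10, 6) = -10
R0 (MAX): max(2, -15, -14, -10) = 2
At R0, MAX picks A (highest: 2).
At A, MIN picks E (lowest: 2).
At E, MAX picks P (highest: 2).
At P, MIN picks L2 (lowest: 2).
Terminal value 2.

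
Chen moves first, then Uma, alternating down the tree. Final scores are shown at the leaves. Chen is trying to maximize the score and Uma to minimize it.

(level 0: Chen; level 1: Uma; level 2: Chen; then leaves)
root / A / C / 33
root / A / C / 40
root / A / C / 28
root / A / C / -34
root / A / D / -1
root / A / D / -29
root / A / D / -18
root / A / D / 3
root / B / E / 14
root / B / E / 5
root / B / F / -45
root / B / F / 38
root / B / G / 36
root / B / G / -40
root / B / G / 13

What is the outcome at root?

14

C (Chen): max(33, 40, 28, -34) = 40
D (Chen): max(-1, -29, -18, 3) = 3
A (Uma): min(40, 3) = 3
E (Chen): max(14, 5) = 14
F (Chen): max(-45, 38) = 38
G (Chen): max(36, -40, 13) = 36
B (Uma): min(14, 38, 36) = 14
root (Chen): max(3, 14) = 14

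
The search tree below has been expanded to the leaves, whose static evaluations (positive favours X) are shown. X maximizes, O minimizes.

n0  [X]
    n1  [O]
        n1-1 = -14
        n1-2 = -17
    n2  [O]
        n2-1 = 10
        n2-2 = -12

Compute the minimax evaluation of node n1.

-17

n1 (O): min(-14, -17) = -17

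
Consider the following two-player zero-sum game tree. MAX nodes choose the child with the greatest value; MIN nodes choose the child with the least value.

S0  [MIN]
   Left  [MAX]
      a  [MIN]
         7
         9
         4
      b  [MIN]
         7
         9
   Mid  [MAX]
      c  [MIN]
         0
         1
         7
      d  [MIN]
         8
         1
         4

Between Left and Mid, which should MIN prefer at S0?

a (MIN): min(7, 9, 4) = 4
b (MIN): min(7, 9) = 7
Left (MAX): max(4, 7) = 7
c (MIN): min(0, 1, 7) = 0
d (MIN): min(8, 1, 4) = 1
Mid (MAX): max(0, 1) = 1
MIN prefers the lower value; Left=7, Mid=1. Mid is better since 1 < 7.

Mid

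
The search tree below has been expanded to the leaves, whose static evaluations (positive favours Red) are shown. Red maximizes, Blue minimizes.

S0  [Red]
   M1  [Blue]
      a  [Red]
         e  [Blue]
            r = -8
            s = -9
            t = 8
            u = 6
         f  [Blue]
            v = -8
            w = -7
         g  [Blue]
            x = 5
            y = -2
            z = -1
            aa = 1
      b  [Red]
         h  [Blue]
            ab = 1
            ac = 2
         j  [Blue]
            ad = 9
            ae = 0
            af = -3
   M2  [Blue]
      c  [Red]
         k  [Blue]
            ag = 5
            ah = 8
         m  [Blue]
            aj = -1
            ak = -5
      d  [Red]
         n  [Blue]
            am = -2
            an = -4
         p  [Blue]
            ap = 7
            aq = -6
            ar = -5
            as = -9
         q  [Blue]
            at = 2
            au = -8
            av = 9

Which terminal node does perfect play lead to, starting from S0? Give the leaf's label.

y

e (Blue): min(-8, -9, 8, 6) = -9
f (Blue): min(-8, -7) = -8
g (Blue): min(5, -2, -1, 1) = -2
a (Red): max(-9, -8, -2) = -2
h (Blue): min(1, 2) = 1
j (Blue): min(9, 0, -3) = -3
b (Red): max(1, -3) = 1
M1 (Blue): min(-2, 1) = -2
k (Blue): min(5, 8) = 5
m (Blue): min(-1, -5) = -5
c (Red): max(5, -5) = 5
n (Blue): min(-2, -4) = -4
p (Blue): min(7, -6, -5, -9) = -9
q (Blue): min(2, -8, 9) = -8
d (Red): max(-4, -9, -8) = -4
M2 (Blue): min(5, -4) = -4
S0 (Red): max(-2, -4) = -2
At S0, Red picks M1 (highest: -2).
At M1, Blue picks a (lowest: -2).
At a, Red picks g (highest: -2).
At g, Blue picks y (lowest: -2).
Terminal value -2.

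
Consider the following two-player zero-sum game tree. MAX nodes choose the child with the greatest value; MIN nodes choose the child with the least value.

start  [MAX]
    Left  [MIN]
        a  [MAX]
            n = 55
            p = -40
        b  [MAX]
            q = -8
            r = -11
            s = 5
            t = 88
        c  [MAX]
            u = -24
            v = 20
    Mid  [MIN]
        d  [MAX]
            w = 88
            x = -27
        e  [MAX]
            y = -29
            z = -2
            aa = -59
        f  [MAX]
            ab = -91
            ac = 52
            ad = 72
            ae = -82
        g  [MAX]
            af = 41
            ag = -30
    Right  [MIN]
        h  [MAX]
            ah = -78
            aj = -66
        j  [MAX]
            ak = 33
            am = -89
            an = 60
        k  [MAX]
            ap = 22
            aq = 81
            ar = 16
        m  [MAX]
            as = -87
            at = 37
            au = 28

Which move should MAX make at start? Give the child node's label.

Left

a (MAX): max(55, -40) = 55
b (MAX): max(-8, -11, 5, 88) = 88
c (MAX): max(-24, 20) = 20
Left (MIN): min(55, 88, 20) = 20
d (MAX): max(88, -27) = 88
e (MAX): max(-29, -2, -59) = -2
f (MAX): max(-91, 52, 72, -82) = 72
g (MAX): max(41, -30) = 41
Mid (MIN): min(88, -2, 72, 41) = -2
h (MAX): max(-78, -66) = -66
j (MAX): max(33, -89, 60) = 60
k (MAX): max(22, 81, 16) = 81
m (MAX): max(-87, 37, 28) = 37
Right (MIN): min(-66, 60, 81, 37) = -66
start (MAX): max(20, -2, -66) = 20
MAX at start wants the highest of {Left=20, Mid=-2, Right=-66}, so chooses Left.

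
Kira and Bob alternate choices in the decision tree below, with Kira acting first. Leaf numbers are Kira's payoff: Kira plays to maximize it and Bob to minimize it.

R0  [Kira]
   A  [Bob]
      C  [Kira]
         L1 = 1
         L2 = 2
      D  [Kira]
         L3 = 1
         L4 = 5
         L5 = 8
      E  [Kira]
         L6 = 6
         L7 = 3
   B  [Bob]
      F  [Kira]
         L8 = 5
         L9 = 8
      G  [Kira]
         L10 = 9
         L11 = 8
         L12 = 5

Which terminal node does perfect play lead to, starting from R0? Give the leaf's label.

C (Kira): max(1, 2) = 2
D (Kira): max(1, 5, 8) = 8
E (Kira): max(6, 3) = 6
A (Bob): min(2, 8, 6) = 2
F (Kira): max(5, 8) = 8
G (Kira): max(9, 8, 5) = 9
B (Bob): min(8, 9) = 8
R0 (Kira): max(2, 8) = 8
At R0, Kira picks B (highest: 8).
At B, Bob picks F (lowest: 8).
At F, Kira picks L9 (highest: 8).
Terminal value 8.

L9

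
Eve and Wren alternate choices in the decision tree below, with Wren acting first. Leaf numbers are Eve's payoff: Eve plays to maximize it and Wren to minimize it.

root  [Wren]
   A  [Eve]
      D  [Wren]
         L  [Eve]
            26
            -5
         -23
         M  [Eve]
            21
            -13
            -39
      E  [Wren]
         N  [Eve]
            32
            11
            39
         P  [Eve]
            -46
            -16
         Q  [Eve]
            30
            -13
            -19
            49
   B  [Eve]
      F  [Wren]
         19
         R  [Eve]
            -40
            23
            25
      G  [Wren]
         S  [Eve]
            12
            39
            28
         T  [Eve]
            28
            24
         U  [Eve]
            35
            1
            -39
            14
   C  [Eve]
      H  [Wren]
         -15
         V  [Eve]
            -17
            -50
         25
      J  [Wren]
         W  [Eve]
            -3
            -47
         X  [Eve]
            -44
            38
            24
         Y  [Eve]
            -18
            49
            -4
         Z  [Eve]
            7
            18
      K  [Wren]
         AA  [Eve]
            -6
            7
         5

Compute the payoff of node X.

38

X (Eve): max(-44, 38, 24) = 38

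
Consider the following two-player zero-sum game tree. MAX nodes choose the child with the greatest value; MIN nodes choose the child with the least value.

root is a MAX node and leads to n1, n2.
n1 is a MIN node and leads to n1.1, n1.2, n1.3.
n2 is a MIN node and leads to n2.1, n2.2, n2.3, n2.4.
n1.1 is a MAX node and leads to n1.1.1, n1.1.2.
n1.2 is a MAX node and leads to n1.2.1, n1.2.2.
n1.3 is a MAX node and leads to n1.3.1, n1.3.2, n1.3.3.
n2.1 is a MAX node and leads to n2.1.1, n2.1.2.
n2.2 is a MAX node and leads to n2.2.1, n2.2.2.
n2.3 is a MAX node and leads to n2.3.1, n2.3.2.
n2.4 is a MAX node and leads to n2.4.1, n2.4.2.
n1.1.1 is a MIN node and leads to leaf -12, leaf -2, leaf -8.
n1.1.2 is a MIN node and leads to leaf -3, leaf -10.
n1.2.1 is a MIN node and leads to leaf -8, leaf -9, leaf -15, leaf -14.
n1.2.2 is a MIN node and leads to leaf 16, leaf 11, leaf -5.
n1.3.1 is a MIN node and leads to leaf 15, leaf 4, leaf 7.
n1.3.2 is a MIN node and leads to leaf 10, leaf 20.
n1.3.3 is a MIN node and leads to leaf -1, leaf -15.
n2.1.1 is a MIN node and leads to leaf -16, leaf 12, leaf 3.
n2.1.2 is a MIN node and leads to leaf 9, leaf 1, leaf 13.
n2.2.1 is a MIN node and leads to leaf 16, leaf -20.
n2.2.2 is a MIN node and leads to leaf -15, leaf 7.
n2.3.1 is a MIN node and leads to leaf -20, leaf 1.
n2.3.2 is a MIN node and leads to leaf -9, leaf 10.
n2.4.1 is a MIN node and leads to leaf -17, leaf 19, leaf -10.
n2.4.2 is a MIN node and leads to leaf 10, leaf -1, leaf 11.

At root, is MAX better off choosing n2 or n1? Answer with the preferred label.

n2.1.1 (MIN): min(-16, 12, 3) = -16
n2.1.2 (MIN): min(9, 1, 13) = 1
n2.1 (MAX): max(-16, 1) = 1
n2.2.1 (MIN): min(16, -20) = -20
n2.2.2 (MIN): min(-15, 7) = -15
n2.2 (MAX): max(-20, -15) = -15
n2.3.1 (MIN): min(-20, 1) = -20
n2.3.2 (MIN): min(-9, 10) = -9
n2.3 (MAX): max(-20, -9) = -9
n2.4.1 (MIN): min(-17, 19, -10) = -17
n2.4.2 (MIN): min(10, -1, 11) = -1
n2.4 (MAX): max(-17, -1) = -1
n2 (MIN): min(1, -15, -9, -1) = -15
n1.1.1 (MIN): min(-12, -2, -8) = -12
n1.1.2 (MIN): min(-3, -10) = -10
n1.1 (MAX): max(-12, -10) = -10
n1.2.1 (MIN): min(-8, -9, -15, -14) = -15
n1.2.2 (MIN): min(16, 11, -5) = -5
n1.2 (MAX): max(-15, -5) = -5
n1.3.1 (MIN): min(15, 4, 7) = 4
n1.3.2 (MIN): min(10, 20) = 10
n1.3.3 (MIN): min(-1, -15) = -15
n1.3 (MAX): max(4, 10, -15) = 10
n1 (MIN): min(-10, -5, 10) = -10
MAX prefers the higher value; n2=-15, n1=-10. n1 is better since -10 > -15.

n1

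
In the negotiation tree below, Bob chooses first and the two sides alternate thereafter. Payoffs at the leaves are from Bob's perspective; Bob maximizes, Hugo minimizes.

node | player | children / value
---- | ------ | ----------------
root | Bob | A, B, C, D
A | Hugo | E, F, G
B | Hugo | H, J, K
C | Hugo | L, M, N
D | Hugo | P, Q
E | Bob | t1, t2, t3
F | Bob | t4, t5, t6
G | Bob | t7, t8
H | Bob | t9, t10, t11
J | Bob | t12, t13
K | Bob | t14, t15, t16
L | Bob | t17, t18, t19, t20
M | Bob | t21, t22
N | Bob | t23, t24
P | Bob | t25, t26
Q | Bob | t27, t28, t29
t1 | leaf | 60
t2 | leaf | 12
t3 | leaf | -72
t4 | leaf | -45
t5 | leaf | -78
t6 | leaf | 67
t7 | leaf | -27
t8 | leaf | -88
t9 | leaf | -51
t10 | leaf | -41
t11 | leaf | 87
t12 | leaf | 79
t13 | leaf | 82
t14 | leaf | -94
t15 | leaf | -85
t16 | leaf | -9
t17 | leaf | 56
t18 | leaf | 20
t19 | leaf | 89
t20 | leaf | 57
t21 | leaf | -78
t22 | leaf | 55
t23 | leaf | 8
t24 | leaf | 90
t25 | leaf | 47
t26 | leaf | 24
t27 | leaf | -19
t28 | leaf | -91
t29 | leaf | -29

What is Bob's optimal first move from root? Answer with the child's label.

E (Bob): max(60, 12, -72) = 60
F (Bob): max(-45, -78, 67) = 67
G (Bob): max(-27, -88) = -27
A (Hugo): min(60, 67, -27) = -27
H (Bob): max(-51, -41, 87) = 87
J (Bob): max(79, 82) = 82
K (Bob): max(-94, -85, -9) = -9
B (Hugo): min(87, 82, -9) = -9
L (Bob): max(56, 20, 89, 57) = 89
M (Bob): max(-78, 55) = 55
N (Bob): max(8, 90) = 90
C (Hugo): min(89, 55, 90) = 55
P (Bob): max(47, 24) = 47
Q (Bob): max(-19, -91, -29) = -19
D (Hugo): min(47, -19) = -19
root (Bob): max(-27, -9, 55, -19) = 55
Bob at root wants the highest of {A=-27, B=-9, C=55, D=-19}, so chooses C.

C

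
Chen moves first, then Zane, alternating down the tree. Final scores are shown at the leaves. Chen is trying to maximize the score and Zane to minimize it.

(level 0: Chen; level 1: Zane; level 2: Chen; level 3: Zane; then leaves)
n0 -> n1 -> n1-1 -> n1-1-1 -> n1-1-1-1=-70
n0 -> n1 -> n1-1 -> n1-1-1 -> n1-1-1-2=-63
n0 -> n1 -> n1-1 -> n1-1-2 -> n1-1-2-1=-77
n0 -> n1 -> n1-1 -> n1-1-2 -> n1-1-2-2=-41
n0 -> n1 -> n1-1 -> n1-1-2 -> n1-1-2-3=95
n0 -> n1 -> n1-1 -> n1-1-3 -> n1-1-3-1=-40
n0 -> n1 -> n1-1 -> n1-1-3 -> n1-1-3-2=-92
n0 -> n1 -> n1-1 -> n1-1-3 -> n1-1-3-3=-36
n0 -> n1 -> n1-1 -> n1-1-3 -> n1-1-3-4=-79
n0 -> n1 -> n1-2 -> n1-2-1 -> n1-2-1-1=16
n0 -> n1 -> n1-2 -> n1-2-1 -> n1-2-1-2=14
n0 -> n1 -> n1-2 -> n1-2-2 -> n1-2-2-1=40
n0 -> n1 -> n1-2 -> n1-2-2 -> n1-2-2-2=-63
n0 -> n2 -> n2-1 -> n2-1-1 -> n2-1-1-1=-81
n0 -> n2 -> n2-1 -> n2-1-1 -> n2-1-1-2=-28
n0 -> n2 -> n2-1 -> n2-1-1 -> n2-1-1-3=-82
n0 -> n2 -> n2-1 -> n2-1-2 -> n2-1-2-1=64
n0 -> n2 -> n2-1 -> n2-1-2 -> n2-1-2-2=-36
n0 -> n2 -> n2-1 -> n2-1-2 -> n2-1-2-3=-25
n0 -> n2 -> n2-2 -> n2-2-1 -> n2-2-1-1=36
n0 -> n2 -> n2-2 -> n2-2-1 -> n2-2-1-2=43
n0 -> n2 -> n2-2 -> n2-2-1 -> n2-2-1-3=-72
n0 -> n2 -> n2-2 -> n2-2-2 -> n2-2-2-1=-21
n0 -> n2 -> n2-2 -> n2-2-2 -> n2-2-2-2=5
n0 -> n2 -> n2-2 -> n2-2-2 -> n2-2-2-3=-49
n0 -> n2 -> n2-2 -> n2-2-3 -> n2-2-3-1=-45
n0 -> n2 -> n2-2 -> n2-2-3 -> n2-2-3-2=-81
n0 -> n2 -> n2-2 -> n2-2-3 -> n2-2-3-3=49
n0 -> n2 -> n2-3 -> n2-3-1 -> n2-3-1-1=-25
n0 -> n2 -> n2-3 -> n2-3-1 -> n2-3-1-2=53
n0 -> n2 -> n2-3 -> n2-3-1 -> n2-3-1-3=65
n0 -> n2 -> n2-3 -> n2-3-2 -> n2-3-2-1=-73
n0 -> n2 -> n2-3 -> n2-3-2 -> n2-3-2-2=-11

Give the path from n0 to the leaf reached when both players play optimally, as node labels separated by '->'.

n1-1-1 (Zane): min(-70, -63) = -70
n1-1-2 (Zane): min(-77, -41, 95) = -77
n1-1-3 (Zane): min(-40, -92, -36, -79) = -92
n1-1 (Chen): max(-70, -77, -92) = -70
n1-2-1 (Zane): min(16, 14) = 14
n1-2-2 (Zane): min(40, -63) = -63
n1-2 (Chen): max(14, -63) = 14
n1 (Zane): min(-70, 14) = -70
n2-1-1 (Zane): min(-81, -28, -82) = -82
n2-1-2 (Zane): min(64, -36, -25) = -36
n2-1 (Chen): max(-82, -36) = -36
n2-2-1 (Zane): min(36, 43, -72) = -72
n2-2-2 (Zane): min(-21, 5, -49) = -49
n2-2-3 (Zane): min(-45, -81, 49) = -81
n2-2 (Chen): max(-72, -49, -81) = -49
n2-3-1 (Zane): min(-25, 53, 65) = -25
n2-3-2 (Zane): min(-73, -11) = -73
n2-3 (Chen): max(-25, -73) = -25
n2 (Zane): min(-36, -49, -25) = -49
n0 (Chen): max(-70, -49) = -49
At n0, Chen picks n2 (highest: -49).
At n2, Zane picks n2-2 (lowest: -49).
At n2-2, Chen picks n2-2-2 (highest: -49).
At n2-2-2, Zane picks n2-2-2-3 (lowest: -49).
Terminal value -49.

n0 -> n2 -> n2-2 -> n2-2-2 -> n2-2-2-3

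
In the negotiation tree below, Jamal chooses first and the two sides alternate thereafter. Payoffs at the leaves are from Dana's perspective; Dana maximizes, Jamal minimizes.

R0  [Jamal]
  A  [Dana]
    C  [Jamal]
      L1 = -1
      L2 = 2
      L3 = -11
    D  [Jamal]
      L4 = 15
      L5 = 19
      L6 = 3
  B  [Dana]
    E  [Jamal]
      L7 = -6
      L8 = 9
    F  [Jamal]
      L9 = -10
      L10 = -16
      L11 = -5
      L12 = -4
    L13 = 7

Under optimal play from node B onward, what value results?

E (Jamal): min(-6, 9) = -6
F (Jamal): min(-10, -16, -5, -4) = -16
B (Dana): max(-6, -16, 7) = 7

7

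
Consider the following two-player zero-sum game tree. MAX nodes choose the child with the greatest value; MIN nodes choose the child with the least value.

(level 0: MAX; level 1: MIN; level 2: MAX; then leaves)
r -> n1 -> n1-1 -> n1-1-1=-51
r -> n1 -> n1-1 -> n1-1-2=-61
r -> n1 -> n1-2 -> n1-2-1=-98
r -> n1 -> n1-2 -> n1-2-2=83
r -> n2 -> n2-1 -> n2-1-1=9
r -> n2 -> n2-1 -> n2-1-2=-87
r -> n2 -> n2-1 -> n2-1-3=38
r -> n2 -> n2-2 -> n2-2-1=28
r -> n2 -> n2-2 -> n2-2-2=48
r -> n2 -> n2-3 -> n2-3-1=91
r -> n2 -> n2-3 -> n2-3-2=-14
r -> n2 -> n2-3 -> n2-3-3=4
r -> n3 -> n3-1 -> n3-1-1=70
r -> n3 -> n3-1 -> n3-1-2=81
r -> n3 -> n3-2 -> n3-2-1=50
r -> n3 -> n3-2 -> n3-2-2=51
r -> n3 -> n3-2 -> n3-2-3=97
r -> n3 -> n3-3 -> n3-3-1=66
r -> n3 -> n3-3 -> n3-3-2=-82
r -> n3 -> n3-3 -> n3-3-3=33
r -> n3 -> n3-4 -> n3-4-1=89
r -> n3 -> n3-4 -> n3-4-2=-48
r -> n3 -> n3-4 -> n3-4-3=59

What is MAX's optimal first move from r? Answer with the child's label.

n1-1 (MAX): max(-51, -61) = -51
n1-2 (MAX): max(-98, 83) = 83
n1 (MIN): min(-51, 83) = -51
n2-1 (MAX): max(9, -87, 38) = 38
n2-2 (MAX): max(28, 48) = 48
n2-3 (MAX): max(91, -14, 4) = 91
n2 (MIN): min(38, 48, 91) = 38
n3-1 (MAX): max(70, 81) = 81
n3-2 (MAX): max(50, 51, 97) = 97
n3-3 (MAX): max(66, -82, 33) = 66
n3-4 (MAX): max(89, -48, 59) = 89
n3 (MIN): min(81, 97, 66, 89) = 66
r (MAX): max(-51, 38, 66) = 66
MAX at r wants the highest of {n1=-51, n2=38, n3=66}, so chooses n3.

n3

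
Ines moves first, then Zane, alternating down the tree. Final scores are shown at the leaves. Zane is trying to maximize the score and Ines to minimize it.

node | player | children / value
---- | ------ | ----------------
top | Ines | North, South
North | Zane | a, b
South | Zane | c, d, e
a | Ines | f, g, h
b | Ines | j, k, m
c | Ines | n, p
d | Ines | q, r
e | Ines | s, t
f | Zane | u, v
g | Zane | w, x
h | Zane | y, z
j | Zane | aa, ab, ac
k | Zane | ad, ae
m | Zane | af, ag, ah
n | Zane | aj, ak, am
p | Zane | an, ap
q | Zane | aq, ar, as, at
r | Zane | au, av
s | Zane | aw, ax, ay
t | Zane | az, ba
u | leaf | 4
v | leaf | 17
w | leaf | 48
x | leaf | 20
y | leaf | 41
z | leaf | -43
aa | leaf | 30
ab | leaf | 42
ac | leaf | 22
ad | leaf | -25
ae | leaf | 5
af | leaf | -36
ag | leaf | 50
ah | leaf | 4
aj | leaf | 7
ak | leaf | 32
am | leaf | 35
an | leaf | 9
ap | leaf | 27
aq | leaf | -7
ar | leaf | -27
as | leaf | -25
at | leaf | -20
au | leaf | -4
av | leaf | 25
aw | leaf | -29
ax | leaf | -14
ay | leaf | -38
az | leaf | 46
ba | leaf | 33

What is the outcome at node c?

27

n (Zane): max(7, 32, 35) = 35
p (Zane): max(9, 27) = 27
c (Ines): min(35, 27) = 27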